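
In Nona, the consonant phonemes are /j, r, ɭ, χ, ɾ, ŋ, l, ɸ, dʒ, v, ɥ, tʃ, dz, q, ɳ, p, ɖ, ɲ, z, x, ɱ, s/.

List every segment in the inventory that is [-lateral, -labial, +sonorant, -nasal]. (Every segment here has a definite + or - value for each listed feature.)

Eliminate segments failing any feature: /ɭ, l/ are [+lateral]; /χ, dʒ, tʃ, dz, q, ɖ, z, x, s/ are [-sonorant]; /ŋ, ɳ, ɲ/ are [+nasal]; /ɸ, v, ɥ, p, ɱ/ are [+labial]. The remaining /j, r, ɾ/ satisfy [-lateral], [-labial], [+sonorant], [-nasal].

j, r, ɾ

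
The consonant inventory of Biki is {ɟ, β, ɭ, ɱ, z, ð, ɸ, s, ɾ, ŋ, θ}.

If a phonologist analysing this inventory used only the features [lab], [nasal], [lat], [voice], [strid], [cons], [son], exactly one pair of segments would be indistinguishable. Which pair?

ð, ɟ

/ð/ (voiced dental fricative) and /ɟ/ (voiced palatal stop) are both [−labial], [−nasal], [−lateral], [+voice], [−strident], [+consonantal], [−sonorant], so none of the listed features separates them. (They do differ in [continuant] and [dorsal], which are not among the given features.) Every other pair in the inventory differs on at least one listed feature.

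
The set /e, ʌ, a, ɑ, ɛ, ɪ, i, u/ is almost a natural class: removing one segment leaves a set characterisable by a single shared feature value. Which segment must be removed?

u

[round] groups all but one: /i, ɑ, ɛ, e, ʌ, a, ɪ/ share [-round] while /u/ (high back rounded tense vowel) alone is [+round]. Removing any other segment would not leave a single-feature class that excludes it.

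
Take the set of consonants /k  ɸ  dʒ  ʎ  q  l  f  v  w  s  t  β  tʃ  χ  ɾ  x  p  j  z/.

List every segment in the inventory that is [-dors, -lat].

First, the [-dorsal] segments are /ɸ, dʒ, l, f, v, s, t, β, tʃ, ɾ, p, z/.
Intersecting with [-lateral] leaves /ɸ, dʒ, f, v, s, t, β, tʃ, ɾ, p, z/.

ɸ, dʒ, f, v, s, t, β, tʃ, ɾ, p, z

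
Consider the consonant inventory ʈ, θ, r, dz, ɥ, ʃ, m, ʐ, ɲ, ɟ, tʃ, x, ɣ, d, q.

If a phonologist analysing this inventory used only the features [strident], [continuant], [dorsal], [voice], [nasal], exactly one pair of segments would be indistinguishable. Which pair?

ɣ, ɥ

/ɣ/ (voiced velar fricative) and /ɥ/ (labial-palatal glide) are both [−strident], [+continuant], [+dorsal], [+voice], [−nasal], so none of the listed features separates them. (They do differ in [sonorant], [labial], [round] and [back], which are not among the given features.) Every other pair in the inventory differs on at least one listed feature.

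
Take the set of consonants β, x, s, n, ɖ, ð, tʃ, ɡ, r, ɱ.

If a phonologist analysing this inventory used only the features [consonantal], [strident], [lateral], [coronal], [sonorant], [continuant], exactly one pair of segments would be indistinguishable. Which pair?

Both /x/ and /β/ are [+consonantal], [−strident], [−lateral], [−coronal], [−sonorant], [+continuant]. Since the list omits [voice], [labial] and [dorsal] — which do distinguish the voiceless velar fricative from the voiced bilabial fricative — this pair collapses; all other pairs remain distinct.

x, β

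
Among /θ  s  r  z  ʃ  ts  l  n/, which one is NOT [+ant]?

ʃ

/ʃ/ is the voiceless postalveolar fricative, which is [−anterior]; the rest — /r, n, z, l, ts, θ, s/ — are [+anterior].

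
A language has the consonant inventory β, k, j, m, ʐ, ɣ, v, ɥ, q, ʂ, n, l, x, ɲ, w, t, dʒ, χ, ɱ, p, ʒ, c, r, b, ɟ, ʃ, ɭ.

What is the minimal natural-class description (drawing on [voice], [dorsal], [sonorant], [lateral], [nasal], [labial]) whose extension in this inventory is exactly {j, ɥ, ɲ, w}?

The class [+sonorant], [+dorsal] has exactly /j, ɥ, ɲ, w/ as its extension in this inventory. No smaller conjunction from the listed features achieves this: [+dorsal] alone would also admit /k, ɣ, q, x, …/; [+sonorant] alone would also admit /m, n, l, ɱ, …/; and checking the remaining single features turns up none with this extension.

[+sonorant, +dorsal]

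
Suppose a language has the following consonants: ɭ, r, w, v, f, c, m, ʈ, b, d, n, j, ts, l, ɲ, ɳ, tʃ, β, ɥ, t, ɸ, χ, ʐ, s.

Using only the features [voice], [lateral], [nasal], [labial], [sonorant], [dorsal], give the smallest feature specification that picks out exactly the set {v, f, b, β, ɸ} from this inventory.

[−sonorant, +labial]

/v, f, b, β, ɸ/ are all [−sonorant], [+labial], and no other segment in the inventory matches both values. Dropping any one of them over-generates: [+labial] alone would also admit /w, m, ɥ/; [−sonorant] alone would also admit /c, ʈ, d, ts, …/. No other single listed feature picks out exactly this set either, so fewer than two features will not do.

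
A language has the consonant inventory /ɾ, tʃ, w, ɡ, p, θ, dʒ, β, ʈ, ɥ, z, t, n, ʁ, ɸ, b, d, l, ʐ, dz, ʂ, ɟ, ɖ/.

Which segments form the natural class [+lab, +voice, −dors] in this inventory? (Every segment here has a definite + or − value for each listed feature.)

β, b

First, the [+labial] segments are /w, p, β, ɥ, ɸ, b/.
Then [+voice] gives /w, β, ɥ, b/.
Within that set, [−dorsal] leaves /β, b/.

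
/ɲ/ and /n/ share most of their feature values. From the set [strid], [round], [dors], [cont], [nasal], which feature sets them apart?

[dorsal]

The two segments share [-strident], [-round], [-continuant], [+nasal]. The only feature from the list on which they differ: /ɲ/ is [+dorsal] while /n/ is [-dorsal].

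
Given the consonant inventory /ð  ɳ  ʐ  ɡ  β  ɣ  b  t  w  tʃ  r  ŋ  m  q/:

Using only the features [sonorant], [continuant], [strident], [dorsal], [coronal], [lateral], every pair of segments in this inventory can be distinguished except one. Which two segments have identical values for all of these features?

ɡ, q

/ɡ/ (voiced velar stop) and /q/ (voiceless uvular stop) are both [−sonorant], [−continuant], [−strident], [+dorsal], [−coronal], [−lateral], so none of the listed features separates them. (They do differ in [voice] and [high], which are not among the given features.) Every other pair in the inventory differs on at least one listed feature.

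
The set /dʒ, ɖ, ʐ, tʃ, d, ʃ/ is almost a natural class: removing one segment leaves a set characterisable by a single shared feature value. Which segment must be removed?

d

[anterior] groups all but one: /ʃ, tʃ, dʒ, ʐ, ɖ/ share [-anterior] while /d/ (voiced alveolar stop) alone is [+anterior]. Removing any other segment would not leave a single-feature class that excludes it.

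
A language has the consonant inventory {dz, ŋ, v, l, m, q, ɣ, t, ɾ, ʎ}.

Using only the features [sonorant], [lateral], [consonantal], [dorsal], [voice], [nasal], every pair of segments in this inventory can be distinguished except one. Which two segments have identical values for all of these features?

dz, v

Both /dz/ and /v/ are [-sonorant], [-lateral], [+consonantal], [-dorsal], [+voice], [-nasal]. Since the list omits [continuant], [labial] and [coronal] — which do distinguish the voiced alveolar affricate from the voiced labiodental fricative — this pair collapses; all other pairs remain distinct.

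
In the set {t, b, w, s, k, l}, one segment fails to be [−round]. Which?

/w/ is the labial-velar glide, which is [+round]; the rest — /t, k, s, l, b/ — are [−round].

w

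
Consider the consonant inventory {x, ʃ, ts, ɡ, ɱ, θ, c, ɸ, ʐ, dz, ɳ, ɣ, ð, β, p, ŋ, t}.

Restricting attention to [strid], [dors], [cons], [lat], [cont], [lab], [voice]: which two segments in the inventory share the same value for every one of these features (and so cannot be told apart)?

ɡ, ŋ

/ɡ/ (voiced velar stop) and /ŋ/ (velar nasal) are both [-strident], [+dorsal], [+consonantal], [-lateral], [-continuant], [-labial], [+voice], so none of the listed features separates them. (They do differ in [sonorant] and [nasal], which are not among the given features.) Every other pair in the inventory differs on at least one listed feature.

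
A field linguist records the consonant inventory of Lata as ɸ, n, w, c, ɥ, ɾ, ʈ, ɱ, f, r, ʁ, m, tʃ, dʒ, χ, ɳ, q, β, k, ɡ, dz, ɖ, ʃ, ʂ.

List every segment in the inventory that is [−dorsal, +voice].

n, ɾ, ɱ, r, m, dʒ, ɳ, β, dz, ɖ

Checking each segment against [−dorsal], [+voice]: /n/ (alveolar nasal), /ɾ/ (alveolar tap), /ɱ/ (labiodental nasal), /r/ (alveolar trill), /m/ (bilabial nasal), /dʒ/ (voiced postalveolar affricate), among others, satisfy every feature; every other segment in the inventory fails at least one.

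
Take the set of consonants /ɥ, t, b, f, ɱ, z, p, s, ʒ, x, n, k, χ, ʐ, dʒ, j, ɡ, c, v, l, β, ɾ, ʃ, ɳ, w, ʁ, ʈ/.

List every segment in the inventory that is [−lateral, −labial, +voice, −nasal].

z, ʒ, ʐ, dʒ, j, ɡ, ɾ, ʁ

Checking each segment against [−lateral], [−labial], [+voice], [−nasal]: /z/ (voiced alveolar fricative), /ʒ/ (voiced postalveolar fricative), /ʐ/ (voiced retroflex fricative), /dʒ/ (voiced postalveolar affricate), /j/ (palatal glide), /ɡ/ (voiced velar stop), among others, satisfy every feature; every other segment in the inventory fails at least one.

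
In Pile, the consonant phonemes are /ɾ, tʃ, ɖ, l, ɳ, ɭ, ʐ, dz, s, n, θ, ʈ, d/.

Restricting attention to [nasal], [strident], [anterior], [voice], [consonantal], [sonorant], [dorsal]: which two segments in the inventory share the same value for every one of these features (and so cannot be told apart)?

/ɾ/ (alveolar tap) and /l/ (alveolar lateral approximant) are both [−nasal], [−strident], [+anterior], [+voice], [+consonantal], [+sonorant], [−dorsal], so none of the listed features separates them. (They do differ in [lateral], which is not among the given features.) Every other pair in the inventory differs on at least one listed feature.

ɾ, l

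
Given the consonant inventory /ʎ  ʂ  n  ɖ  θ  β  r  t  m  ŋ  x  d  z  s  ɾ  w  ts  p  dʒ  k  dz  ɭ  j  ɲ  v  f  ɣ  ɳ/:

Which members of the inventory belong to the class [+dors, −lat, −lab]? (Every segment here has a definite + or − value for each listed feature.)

ŋ, x, k, j, ɲ, ɣ

Eliminate segments failing any feature: /ʎ/ is [+lateral]; /ʂ, n, ɖ, θ, β, r, t, m, d, z, s, ɾ, ts, p, dʒ, dz, ɭ, v, f, ɳ/ are [−dorsal]; /w/ is [+labial]. The remaining /ŋ, x, k, j, ɲ, ɣ/ satisfy [+dorsal], [−lateral], [−labial].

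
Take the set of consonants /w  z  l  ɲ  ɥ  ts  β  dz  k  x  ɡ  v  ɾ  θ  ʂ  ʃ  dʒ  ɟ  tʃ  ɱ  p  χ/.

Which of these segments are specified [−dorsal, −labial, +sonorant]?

l, ɾ

First, the [−dorsal] segments are /z, l, ts, β, dz, v, ɾ, θ, ʂ, ʃ, dʒ, tʃ, ɱ, p/.
Among these, [−labial] gives /z, l, ts, dz, ɾ, θ, ʂ, ʃ, dʒ, tʃ/.
Intersecting with [+sonorant] leaves /l, ɾ/.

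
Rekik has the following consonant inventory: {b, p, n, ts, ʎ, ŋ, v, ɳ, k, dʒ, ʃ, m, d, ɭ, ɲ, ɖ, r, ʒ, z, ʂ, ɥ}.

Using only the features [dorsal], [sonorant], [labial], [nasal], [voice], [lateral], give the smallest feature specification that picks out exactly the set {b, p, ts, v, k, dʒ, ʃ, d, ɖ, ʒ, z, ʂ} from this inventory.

[-sonorant]

/b, p, ts, v, k, dʒ, ʃ, d, ɖ, ʒ, z, ʂ/ are exactly the [-sonorant] segments in the inventory, so a single feature suffices.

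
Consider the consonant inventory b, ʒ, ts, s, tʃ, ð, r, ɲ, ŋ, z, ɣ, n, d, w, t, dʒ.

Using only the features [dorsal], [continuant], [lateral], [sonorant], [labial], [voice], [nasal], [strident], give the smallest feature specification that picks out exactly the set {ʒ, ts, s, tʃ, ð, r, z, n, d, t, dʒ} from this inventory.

[-labial, -dorsal]

Every target segment is [-labial], [-dorsal]; each remaining inventory member fails at least one of these. Each conjunct is needed — [-dorsal] alone would also admit /b/; [-labial] alone would also admit /ɲ, ŋ, ɣ/ — and no other single listed feature has exactly this extension, so two is the minimum.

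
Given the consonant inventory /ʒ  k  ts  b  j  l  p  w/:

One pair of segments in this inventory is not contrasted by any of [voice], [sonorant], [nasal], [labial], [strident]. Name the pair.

On the given features, /l/ and /j/ have an identical profile: [+voice], [+sonorant], [-nasal], [-labial], [-strident]. No other two segments in the inventory coincide on all 5 features. (They do differ in [lateral] and [dorsal], which are not among the given features.)

l, j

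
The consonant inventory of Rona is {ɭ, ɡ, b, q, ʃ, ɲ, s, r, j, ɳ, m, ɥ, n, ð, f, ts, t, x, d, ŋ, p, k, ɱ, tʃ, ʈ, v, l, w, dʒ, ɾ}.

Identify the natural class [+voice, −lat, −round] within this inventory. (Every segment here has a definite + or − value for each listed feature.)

The [+voice] segments are /ɭ, ɡ, b, ɲ, r, j, ɳ, m, ɥ, n, ð, d, ŋ, ɱ, v, l, w, dʒ, ɾ/.
Intersecting with [−lateral] gives /ɡ, b, ɲ, r, j, ɳ, m, ɥ, n, ð, d, ŋ, ɱ, v, w, dʒ, ɾ/.
Within that set, [−round] leaves /ɡ, b, ɲ, r, j, ɳ, m, n, ð, d, ŋ, ɱ, v, dʒ, ɾ/.

ɡ, b, ɲ, r, j, ɳ, m, n, ð, d, ŋ, ɱ, v, dʒ, ɾ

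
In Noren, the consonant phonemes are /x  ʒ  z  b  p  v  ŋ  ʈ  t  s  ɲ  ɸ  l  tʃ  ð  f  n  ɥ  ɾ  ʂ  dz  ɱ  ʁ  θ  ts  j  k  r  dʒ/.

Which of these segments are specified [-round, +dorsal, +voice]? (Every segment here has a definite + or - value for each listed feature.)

Checking each segment against [-round], [+dorsal], [+voice]: /ŋ/ (velar nasal), /ɲ/ (palatal nasal), /ʁ/ (voiced uvular fricative), /j/ (palatal glide) satisfy every feature; every other segment in the inventory fails at least one.

ŋ, ɲ, ʁ, j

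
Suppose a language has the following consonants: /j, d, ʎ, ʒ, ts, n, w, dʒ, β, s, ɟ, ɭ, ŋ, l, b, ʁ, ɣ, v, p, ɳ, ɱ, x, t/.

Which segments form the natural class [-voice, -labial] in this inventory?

Eliminate segments failing any feature: /j, d, ʎ, ʒ, n, w, dʒ, β, ɟ, ɭ, ŋ, l, b, ʁ, ɣ, v, ɳ, ɱ/ are [+voice]; /p/ is [+labial]. The remaining /ts, s, x, t/ satisfy [-voice], [-labial].

ts, s, x, t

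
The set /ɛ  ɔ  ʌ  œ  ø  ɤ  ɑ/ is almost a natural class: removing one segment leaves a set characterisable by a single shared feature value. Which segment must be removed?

ɑ

[low] groups all but one: /ɛ, ø, ɤ, œ, ʌ, ɔ/ share [−low] while /ɑ/ (low back unrounded vowel) alone is [+low]. Removing any other segment would not leave a single-feature class that excludes it.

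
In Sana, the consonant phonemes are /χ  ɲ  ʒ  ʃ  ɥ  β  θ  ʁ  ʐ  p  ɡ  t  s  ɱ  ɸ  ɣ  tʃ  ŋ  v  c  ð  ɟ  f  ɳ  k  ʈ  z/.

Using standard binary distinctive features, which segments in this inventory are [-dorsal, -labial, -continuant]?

Eliminate segments failing any feature: /χ, ɲ, ɥ, ʁ, ɡ, ɣ, ŋ, c, ɟ, k/ are [+dorsal]; /ʒ, ʃ, θ, ʐ, s, ð, z/ are [+continuant]; /β, p, ɱ, ɸ, v, f/ are [+labial]. The remaining /t, tʃ, ɳ, ʈ/ satisfy [-dorsal], [-labial], [-continuant].

t, tʃ, ɳ, ʈ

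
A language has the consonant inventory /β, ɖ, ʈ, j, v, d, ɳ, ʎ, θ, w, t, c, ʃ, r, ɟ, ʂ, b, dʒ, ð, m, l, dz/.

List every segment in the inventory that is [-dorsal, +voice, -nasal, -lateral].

β, ɖ, v, d, r, b, dʒ, ð, dz

Eliminate segments failing any feature: /ʈ, θ, t, ʃ, ʂ/ are [-voice]; /j, ʎ, w, c, ɟ/ are [+dorsal]; /ɳ, m/ are [+nasal]; /l/ is [+lateral]. The remaining /β, ɖ, v, d, r, b, dʒ, ð, dz/ satisfy [-dorsal], [+voice], [-nasal], [-lateral].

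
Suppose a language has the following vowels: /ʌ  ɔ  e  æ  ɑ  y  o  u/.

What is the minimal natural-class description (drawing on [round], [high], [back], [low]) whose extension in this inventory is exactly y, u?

[+high]

/y, u/ are exactly the [+high] segments in the inventory, so a single feature suffices.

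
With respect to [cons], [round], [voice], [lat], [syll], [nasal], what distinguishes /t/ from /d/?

[voice]

The two segments share [+consonantal], [−round], [−lateral], [−syllabic], [−nasal]. The only feature from the list on which they differ: /t/ is [−voice] while /d/ is [+voice].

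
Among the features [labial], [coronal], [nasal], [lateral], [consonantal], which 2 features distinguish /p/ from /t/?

[labial], [coronal]

/p/ is the voiceless bilabial stop and /t/ is the voiceless alveolar stop. Both are [-nasal], [-lateral], [+consonantal]. /p/ is [+labial] while /t/ is [-labial]; /p/ is [-coronal] while /t/ is [+coronal], so the distinguishing features are [labial], [coronal].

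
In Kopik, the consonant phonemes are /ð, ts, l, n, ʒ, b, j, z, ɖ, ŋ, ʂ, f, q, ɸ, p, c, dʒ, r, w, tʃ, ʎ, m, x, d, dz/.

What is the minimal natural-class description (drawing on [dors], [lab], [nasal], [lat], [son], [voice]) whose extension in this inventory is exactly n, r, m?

[+son, −lat, −dors]

The class [+sonorant], [−lateral], [−dorsal] has exactly /n, r, m/ as its extension in this inventory. No smaller conjunction from the listed features achieves this: [−lateral, −dorsal] alone would also admit /ð, ts, ʒ, b, …/; [+sonorant, −dorsal] alone would also admit /l/; [+sonorant, −lateral] alone would also admit /j, ŋ, w/; and checking the remaining two-feature bundles turns up none with this extension.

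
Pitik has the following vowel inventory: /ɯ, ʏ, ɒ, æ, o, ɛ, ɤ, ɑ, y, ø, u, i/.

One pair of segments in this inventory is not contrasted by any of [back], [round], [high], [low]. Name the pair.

ʏ, y

/ʏ/ (high front rounded lax vowel) and /y/ (high front rounded tense vowel) are both [−back], [+round], [+high], [−low], so none of the listed features separates them. (They do differ in [tense], which is not among the given features.) Every other pair in the inventory differs on at least one listed feature.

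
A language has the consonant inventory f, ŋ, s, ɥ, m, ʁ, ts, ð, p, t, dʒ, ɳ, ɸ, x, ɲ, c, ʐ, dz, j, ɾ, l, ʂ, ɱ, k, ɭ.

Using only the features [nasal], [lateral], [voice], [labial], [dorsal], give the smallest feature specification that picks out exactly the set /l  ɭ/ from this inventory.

[+lateral]

/l, ɭ/ are exactly the [+lateral] segments in the inventory, so a single feature suffices.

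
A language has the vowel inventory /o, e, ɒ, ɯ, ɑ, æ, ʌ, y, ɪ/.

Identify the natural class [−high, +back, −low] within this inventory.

o, ʌ

First, the [−high] segments are /o, e, ɒ, ɑ, æ, ʌ/.
Of those, [+back] gives /o, ɒ, ɑ, ʌ/.
Intersecting with [−low] leaves /o, ʌ/.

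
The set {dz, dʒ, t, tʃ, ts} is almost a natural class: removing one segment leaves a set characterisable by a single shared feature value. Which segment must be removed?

The remaining segments after removing /t/ share [+delayed release]; /t/ (voiceless alveolar stop) is [−delayed release]. For every other candidate removal, the leftover set fails to share any single feature value that the removed segment lacks.

t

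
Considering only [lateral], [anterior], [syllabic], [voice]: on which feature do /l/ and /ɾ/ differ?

[lateral]

/l/ (alveolar lateral approximant) and /ɾ/ (alveolar tap) agree on [+anterior], [−syllabic], [+voice]. They differ on [lateral] (/l/ [+], /ɾ/ [−]).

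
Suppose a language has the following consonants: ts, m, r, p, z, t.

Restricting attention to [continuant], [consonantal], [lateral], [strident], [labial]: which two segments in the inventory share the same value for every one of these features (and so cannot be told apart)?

On the given features, /p/ and /m/ have an identical profile: [-continuant], [+consonantal], [-lateral], [-strident], [+labial]. No other two segments in the inventory coincide on all 5 features. (They do differ in [sonorant], [voice] and [nasal], which are not among the given features.)

p, m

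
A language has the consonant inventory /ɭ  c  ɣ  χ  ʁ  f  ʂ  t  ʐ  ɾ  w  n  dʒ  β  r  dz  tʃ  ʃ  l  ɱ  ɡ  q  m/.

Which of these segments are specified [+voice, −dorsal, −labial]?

ɭ, ʐ, ɾ, n, dʒ, r, dz, l

Among the inventory, the [+voice] segments are /ɭ, ɣ, ʁ, ʐ, ɾ, w, n, dʒ, β, r, dz, l, ɱ, ɡ, m/.
Then [−dorsal] gives /ɭ, ʐ, ɾ, n, dʒ, β, r, dz, l, ɱ, m/.
Among these, [−labial] leaves /ɭ, ʐ, ɾ, n, dʒ, r, dz, l/.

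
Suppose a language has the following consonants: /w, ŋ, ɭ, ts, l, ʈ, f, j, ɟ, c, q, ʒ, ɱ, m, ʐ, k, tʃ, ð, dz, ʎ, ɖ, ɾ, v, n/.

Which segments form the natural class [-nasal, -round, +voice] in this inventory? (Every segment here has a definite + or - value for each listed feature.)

ɭ, l, j, ɟ, ʒ, ʐ, ð, dz, ʎ, ɖ, ɾ, v

Eliminate segments failing any feature: /w/ is [+round]; /ŋ, ɱ, m, n/ are [+nasal]; /ts, ʈ, f, c, q, k, tʃ/ are [-voice]. The remaining /ɭ, l, j, ɟ, ʒ, ʐ, ð, dz, ʎ, ɖ, ɾ, v/ satisfy [-nasal], [-round], [+voice].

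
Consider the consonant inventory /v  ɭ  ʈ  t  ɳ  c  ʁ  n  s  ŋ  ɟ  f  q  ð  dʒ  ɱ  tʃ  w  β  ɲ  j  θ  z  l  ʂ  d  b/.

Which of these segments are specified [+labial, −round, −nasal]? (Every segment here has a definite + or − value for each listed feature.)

Checking each segment against [+labial], [−round], [−nasal]: /v/ (voiced labiodental fricative), /f/ (voiceless labiodental fricative), /β/ (voiced bilabial fricative), /b/ (voiced bilabial stop) satisfy every feature; every other segment in the inventory fails at least one.

v, f, β, b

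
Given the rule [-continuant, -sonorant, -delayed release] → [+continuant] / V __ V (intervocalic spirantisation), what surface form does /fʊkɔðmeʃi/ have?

[fʊxɔðmeʃi]

The only segment in the rule's environment that also matches [-continuant, -sonorant, -delayed release] is /k/. Applying [+continuant] turns the voiceless velar stop into /x/ (voiceless velar fricative), giving [fʊxɔðmeʃi].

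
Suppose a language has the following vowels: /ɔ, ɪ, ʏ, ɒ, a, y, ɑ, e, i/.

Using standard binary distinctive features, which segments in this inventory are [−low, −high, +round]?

ɔ

Eliminate segments failing any feature: /ɪ, ʏ, y, i/ are [+high]; /ɒ, a, ɑ/ are [+low]; /e/ is [−round]. The remaining /ɔ/ satisfy [−low], [−high], [+round].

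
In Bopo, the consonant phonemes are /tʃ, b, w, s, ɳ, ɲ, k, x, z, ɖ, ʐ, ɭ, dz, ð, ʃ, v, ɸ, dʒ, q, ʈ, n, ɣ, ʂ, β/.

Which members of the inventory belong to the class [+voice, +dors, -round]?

Checking each segment against [+voice], [+dorsal], [-round]: /ɲ/ (palatal nasal), /ɣ/ (voiced velar fricative) satisfy every feature; every other segment in the inventory fails at least one.

ɲ, ɣ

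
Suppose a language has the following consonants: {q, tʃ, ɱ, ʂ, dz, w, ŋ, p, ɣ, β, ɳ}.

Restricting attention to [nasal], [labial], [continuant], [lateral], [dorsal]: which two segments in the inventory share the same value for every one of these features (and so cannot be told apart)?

dz, tʃ

/dz/ (voiced alveolar affricate) and /tʃ/ (voiceless postalveolar affricate) are both [−nasal], [−labial], [−continuant], [−lateral], [−dorsal], so none of the listed features separates them. (They do differ in [voice], [anterior] and [distributed], which are not among the given features.) Every other pair in the inventory differs on at least one listed feature.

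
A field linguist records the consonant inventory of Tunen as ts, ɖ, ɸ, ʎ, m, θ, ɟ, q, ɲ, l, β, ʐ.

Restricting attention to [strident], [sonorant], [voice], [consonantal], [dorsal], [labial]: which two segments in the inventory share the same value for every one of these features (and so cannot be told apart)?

On the given features, /ʎ/ and /ɲ/ have an identical profile: [−strident], [+sonorant], [+voice], [+consonantal], [+dorsal], [−labial]. No other two segments in the inventory coincide on all 6 features. (They do differ in [nasal] and [lateral], which are not among the given features.)

ʎ, ɲ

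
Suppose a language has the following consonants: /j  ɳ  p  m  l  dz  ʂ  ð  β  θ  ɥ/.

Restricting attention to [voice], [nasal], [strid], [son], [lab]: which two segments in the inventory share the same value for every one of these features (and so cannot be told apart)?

On the given features, /l/ and /j/ have an identical profile: [+voice], [-nasal], [-strident], [+sonorant], [-labial]. No other two segments in the inventory coincide on all 5 features. (They do differ in [lateral] and [dorsal], which are not among the given features.)

l, j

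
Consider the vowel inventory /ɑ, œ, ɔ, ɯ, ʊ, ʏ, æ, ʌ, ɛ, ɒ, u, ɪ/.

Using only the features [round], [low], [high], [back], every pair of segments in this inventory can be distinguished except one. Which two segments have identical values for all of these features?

u, ʊ

/u/ (high back rounded tense vowel) and /ʊ/ (high back rounded lax vowel) are both [+round], [−low], [+high], [+back], so none of the listed features separates them. (They do differ in [tense], which is not among the given features.) Every other pair in the inventory differs on at least one listed feature.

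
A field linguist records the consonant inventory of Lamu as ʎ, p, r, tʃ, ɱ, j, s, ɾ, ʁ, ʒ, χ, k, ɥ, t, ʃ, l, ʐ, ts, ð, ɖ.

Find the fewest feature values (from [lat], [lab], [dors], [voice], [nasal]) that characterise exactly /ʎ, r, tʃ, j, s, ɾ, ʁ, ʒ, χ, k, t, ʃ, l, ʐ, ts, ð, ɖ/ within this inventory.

/ʎ, r, tʃ, j, s, ɾ, ʁ, ʒ, χ, k, t, ʃ, l, ʐ, ts, ð, ɖ/ are exactly the [−labial] segments in the inventory, so a single feature suffices.

[−lab]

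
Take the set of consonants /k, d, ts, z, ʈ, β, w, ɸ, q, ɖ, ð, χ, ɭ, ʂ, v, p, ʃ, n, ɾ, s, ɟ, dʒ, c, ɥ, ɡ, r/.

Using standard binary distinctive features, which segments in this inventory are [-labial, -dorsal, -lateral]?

d, ts, z, ʈ, ɖ, ð, ʂ, ʃ, n, ɾ, s, dʒ, r

Eliminate segments failing any feature: /k, q, χ, ɟ, c, ɡ/ are [+dorsal]; /β, w, ɸ, v, p, ɥ/ are [+labial]; /ɭ/ is [+lateral]. The remaining /d, ts, z, ʈ, ɖ, ð, ʂ, ʃ, n, ɾ, s, dʒ, r/ satisfy [-labial], [-dorsal], [-lateral].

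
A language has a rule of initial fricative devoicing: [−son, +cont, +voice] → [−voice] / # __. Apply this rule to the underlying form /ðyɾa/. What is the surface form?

Only the initial segment /ð/ is both word-initial and matches the structural description. It is a voiced dental fricative, so [−son, +cont, +voice] holds; changing it to [−voice] with all other features held fixed yields /θ/ (voiceless dental fricative). No other segment meets both the structural description and the environment, so the output is [θyɾa].

[θyɾa]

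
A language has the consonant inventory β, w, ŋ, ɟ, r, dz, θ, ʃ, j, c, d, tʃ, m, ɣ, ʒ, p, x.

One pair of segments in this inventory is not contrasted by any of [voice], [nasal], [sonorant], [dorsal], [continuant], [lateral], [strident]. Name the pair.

j, w

/j/ (palatal glide) and /w/ (labial-velar glide) are both [+voice], [−nasal], [+sonorant], [+dorsal], [+continuant], [−lateral], [−strident], so none of the listed features separates them. (They do differ in [labial], [round] and [back], which are not among the given features.) Every other pair in the inventory differs on at least one listed feature.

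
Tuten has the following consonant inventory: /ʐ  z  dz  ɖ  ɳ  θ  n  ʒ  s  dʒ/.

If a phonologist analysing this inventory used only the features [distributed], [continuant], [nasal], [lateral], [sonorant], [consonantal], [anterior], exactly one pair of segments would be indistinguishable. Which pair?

z, s

On the given features, /z/ and /s/ have an identical profile: [−distributed], [+continuant], [−nasal], [−lateral], [−sonorant], [+consonantal], [+anterior]. No other two segments in the inventory coincide on all 7 features. (They do differ in [voice], which is not among the given features.)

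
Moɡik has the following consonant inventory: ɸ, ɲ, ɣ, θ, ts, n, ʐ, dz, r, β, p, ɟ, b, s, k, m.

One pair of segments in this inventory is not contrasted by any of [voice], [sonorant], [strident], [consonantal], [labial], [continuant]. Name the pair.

ɲ, n

On the given features, /ɲ/ and /n/ have an identical profile: [+voice], [+sonorant], [-strident], [+consonantal], [-labial], [-continuant]. No other two segments in the inventory coincide on all 6 features. (They do differ in [dorsal], which is not among the given features.)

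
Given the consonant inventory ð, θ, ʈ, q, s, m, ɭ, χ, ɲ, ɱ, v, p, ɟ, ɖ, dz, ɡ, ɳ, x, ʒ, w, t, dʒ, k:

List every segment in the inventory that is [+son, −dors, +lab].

First, the [+sonorant] segments are /m, ɭ, ɲ, ɱ, ɳ, w/.
Of those, [−dorsal] gives /m, ɭ, ɱ, ɳ/.
Within that set, [+labial] leaves /m, ɱ/.

m, ɱ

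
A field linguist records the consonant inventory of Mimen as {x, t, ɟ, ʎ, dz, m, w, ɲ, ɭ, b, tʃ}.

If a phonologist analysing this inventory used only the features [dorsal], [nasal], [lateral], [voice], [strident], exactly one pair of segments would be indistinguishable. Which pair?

Both /w/ and /ɟ/ are [+dorsal], [−nasal], [−lateral], [+voice], [−strident]. Since the list omits [sonorant], [continuant], [labial], [round] and [back] — which do distinguish the labial-velar glide from the voiced palatal stop — this pair collapses; all other pairs remain distinct.

w, ɟ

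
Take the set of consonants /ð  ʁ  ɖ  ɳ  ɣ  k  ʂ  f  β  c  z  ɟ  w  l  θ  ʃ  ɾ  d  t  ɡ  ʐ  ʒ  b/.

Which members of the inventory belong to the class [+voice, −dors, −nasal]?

ð, ɖ, β, z, l, ɾ, d, ʐ, ʒ, b

The [+voice] segments are /ð, ʁ, ɖ, ɳ, ɣ, β, z, ɟ, w, l, ɾ, d, ɡ, ʐ, ʒ, b/.
Within that set, [−dorsal] gives /ð, ɖ, ɳ, β, z, l, ɾ, d, ʐ, ʒ, b/.
Of those, [−nasal] leaves /ð, ɖ, β, z, l, ɾ, d, ʐ, ʒ, b/.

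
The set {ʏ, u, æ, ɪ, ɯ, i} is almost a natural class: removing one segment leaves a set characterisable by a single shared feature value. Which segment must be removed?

æ

/u, ɯ, ɪ, i, ʏ/ are all [+high], but /æ/ (low front unrounded vowel) is [−high]. No other single segment can be removed to leave a set sharing one feature value that the removed segment lacks, so /æ/ is the odd one out.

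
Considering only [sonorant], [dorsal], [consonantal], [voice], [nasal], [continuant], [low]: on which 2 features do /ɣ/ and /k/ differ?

/ɣ/ (voiced velar fricative) and /k/ (voiceless velar stop) agree on [−sonorant], [+dorsal], [+consonantal], [−nasal], [−low]. They differ on [voice] (/ɣ/ [+], /k/ [−]), [continuant] (/ɣ/ [+], /k/ [−]).

[voice], [continuant]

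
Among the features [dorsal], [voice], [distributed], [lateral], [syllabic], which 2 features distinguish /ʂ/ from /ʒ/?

[voice], [distributed]

The two segments share [-dorsal], [-lateral], [-syllabic]. The only features from the list on which they differ: /ʂ/ is [-voice] while /ʒ/ is [+voice]; /ʂ/ is [-distributed] while /ʒ/ is [+distributed].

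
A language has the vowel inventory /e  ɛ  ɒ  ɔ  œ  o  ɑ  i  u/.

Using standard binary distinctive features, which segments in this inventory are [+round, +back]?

ɒ, ɔ, o, u

Eliminate segments failing any feature: /e, ɛ, ɑ, i/ are [-round]; /œ/ is [-back]. The remaining /ɒ, ɔ, o, u/ satisfy [+round], [+back].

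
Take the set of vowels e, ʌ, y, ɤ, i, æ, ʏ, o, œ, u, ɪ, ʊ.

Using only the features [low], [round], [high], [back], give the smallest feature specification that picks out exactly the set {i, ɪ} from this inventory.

[+high, −round]

Every target segment is [+high], [−round]; each remaining inventory member fails at least one of these. Each conjunct is needed — [−round] alone would also admit /e, ʌ, ɤ, æ/; [+high] alone would also admit /y, ʏ, u, ʊ/ — and no other single listed feature has exactly this extension, so two is the minimum.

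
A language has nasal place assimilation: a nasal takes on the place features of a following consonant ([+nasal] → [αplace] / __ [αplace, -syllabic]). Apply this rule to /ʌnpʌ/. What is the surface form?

The only nasal preceding a consonant is /n/ before /p/. /p/ is [+labial], so /n/ → /m/, giving [ʌmpʌ].

[ʌmpʌ]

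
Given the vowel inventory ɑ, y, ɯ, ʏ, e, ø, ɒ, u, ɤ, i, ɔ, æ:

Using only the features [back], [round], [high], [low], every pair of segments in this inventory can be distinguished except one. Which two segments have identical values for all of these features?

/y/ (high front rounded tense vowel) and /ʏ/ (high front rounded lax vowel) are both [−back], [+round], [+high], [−low], so none of the listed features separates them. (They do differ in [tense], which is not among the given features.) Every other pair in the inventory differs on at least one listed feature.

y, ʏ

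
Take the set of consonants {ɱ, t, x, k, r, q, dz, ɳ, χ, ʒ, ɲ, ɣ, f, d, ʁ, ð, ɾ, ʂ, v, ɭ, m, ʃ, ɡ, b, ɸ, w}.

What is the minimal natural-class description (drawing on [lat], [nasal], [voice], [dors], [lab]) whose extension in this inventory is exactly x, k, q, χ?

[-voice, +dors]

Every target segment is [-voice], [+dorsal]; each remaining inventory member fails at least one of these. Each conjunct is needed — [+dorsal] alone would also admit /ɲ, ɣ, ʁ, ɡ, …/; [-voice] alone would also admit /t, f, ʂ, ʃ, …/ — and no other single listed feature has exactly this extension, so two is the minimum.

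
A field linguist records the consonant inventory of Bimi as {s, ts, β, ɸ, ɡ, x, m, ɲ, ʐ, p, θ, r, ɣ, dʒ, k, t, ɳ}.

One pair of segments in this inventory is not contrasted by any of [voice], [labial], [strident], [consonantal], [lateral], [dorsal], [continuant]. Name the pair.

ɡ, ɲ

/ɡ/ (voiced velar stop) and /ɲ/ (palatal nasal) are both [+voice], [-labial], [-strident], [+consonantal], [-lateral], [+dorsal], [-continuant], so none of the listed features separates them. (They do differ in [sonorant], [nasal] and [back], which are not among the given features.) Every other pair in the inventory differs on at least one listed feature.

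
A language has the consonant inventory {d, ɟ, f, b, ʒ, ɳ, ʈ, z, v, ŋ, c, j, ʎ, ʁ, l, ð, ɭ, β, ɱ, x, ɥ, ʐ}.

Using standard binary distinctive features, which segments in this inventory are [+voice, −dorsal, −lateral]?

Checking each segment against [+voice], [−dorsal], [−lateral]: /d/ (voiced alveolar stop), /b/ (voiced bilabial stop), /ʒ/ (voiced postalveolar fricative), /ɳ/ (retroflex nasal), /z/ (voiced alveolar fricative), /v/ (voiced labiodental fricative), among others, satisfy every feature; every other segment in the inventory fails at least one.

d, b, ʒ, ɳ, z, v, ð, β, ɱ, ʐ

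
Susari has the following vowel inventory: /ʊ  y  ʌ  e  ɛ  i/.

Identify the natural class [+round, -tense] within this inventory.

ʊ

Checking each segment against [+round], [-tense]: /ʊ/ (high back rounded lax vowel) satisfies every feature; every other segment in the inventory fails at least one.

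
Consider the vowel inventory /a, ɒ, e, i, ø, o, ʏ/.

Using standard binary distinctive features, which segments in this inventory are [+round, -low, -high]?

ø, o

Checking each segment against [+round], [-low], [-high]: /ø/ (mid front rounded tense vowel), /o/ (mid back rounded tense vowel) satisfy every feature; every other segment in the inventory fails at least one.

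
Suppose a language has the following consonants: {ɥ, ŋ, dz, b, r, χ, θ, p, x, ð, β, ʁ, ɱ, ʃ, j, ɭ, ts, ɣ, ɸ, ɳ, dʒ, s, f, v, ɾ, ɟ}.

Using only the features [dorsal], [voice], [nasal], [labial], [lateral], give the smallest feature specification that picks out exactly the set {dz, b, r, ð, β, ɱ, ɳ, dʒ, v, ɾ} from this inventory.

[+voice, -lateral, -dorsal]

Every target segment is [+voice], [-lateral], [-dorsal]; each remaining inventory member fails at least one of these. Each conjunct is needed — [-lateral, -dorsal] alone would also admit /θ, p, ʃ, ts, …/; [+voice, -dorsal] alone would also admit /ɭ/; [+voice, -lateral] alone would also admit /ɥ, ŋ, ʁ, j, …/ — and no other combination of two listed features has exactly this extension, so three is the minimum.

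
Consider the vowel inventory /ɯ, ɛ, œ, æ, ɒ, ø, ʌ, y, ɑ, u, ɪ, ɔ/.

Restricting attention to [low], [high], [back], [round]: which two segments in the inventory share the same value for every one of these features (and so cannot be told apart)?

ø, œ

On the given features, /ø/ and /œ/ have an identical profile: [-low], [-high], [-back], [+round]. No other two segments in the inventory coincide on all 4 features. (They do differ in [tense], which is not among the given features.)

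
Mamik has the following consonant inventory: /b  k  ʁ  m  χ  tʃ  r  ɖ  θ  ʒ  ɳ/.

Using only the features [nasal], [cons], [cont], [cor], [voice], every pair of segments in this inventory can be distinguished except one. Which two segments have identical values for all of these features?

/ʒ/ (voiced postalveolar fricative) and /r/ (alveolar trill) are both [-nasal], [+consonantal], [+continuant], [+coronal], [+voice], so none of the listed features separates them. (They do differ in [sonorant], [strident] and [anterior], which are not among the given features.) Every other pair in the inventory differs on at least one listed feature.

ʒ, r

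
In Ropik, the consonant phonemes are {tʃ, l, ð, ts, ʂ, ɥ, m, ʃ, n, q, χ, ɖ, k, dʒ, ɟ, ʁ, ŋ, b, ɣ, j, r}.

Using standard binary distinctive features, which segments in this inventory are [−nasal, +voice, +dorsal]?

Checking each segment against [−nasal], [+voice], [+dorsal]: /ɥ/ (labial-palatal glide), /ɟ/ (voiced palatal stop), /ʁ/ (voiced uvular fricative), /ɣ/ (voiced velar fricative), /j/ (palatal glide) satisfy every feature; every other segment in the inventory fails at least one.

ɥ, ɟ, ʁ, ɣ, j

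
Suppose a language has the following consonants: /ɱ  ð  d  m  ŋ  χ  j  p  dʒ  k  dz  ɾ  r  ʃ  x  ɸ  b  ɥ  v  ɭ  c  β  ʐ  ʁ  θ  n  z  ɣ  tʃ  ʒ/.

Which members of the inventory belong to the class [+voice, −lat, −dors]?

Eliminate segments failing any feature: /ŋ, j, ɥ, ʁ, ɣ/ are [+dorsal]; /χ, p, k, ʃ, x, ɸ, c, θ, tʃ/ are [−voice]; /ɭ/ is [+lateral]. The remaining /ɱ, ð, d, m, dʒ, dz, ɾ, r, b, v, β, ʐ, n, z, ʒ/ satisfy [+voice], [−lateral], [−dorsal].

ɱ, ð, d, m, dʒ, dz, ɾ, r, b, v, β, ʐ, n, z, ʒ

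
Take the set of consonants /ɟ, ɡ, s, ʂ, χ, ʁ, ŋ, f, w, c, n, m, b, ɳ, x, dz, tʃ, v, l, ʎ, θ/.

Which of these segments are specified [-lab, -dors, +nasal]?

Eliminate segments failing any feature: /ɟ, ɡ, χ, ʁ, ŋ, c, x, ʎ/ are [+dorsal]; /s, ʂ, dz, tʃ, l, θ/ are [-nasal]; /f, w, m, b, v/ are [+labial]. The remaining /n, ɳ/ satisfy [-labial], [-dorsal], [+nasal].

n, ɳ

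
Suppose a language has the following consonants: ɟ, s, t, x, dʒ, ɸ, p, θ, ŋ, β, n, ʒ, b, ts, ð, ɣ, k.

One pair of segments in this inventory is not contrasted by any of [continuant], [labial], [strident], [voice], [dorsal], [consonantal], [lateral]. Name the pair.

ŋ, ɟ

/ŋ/ (velar nasal) and /ɟ/ (voiced palatal stop) are both [−continuant], [−labial], [−strident], [+voice], [+dorsal], [+consonantal], [−lateral], so none of the listed features separates them. (They do differ in [sonorant], [nasal] and [back], which are not among the given features.) Every other pair in the inventory differs on at least one listed feature.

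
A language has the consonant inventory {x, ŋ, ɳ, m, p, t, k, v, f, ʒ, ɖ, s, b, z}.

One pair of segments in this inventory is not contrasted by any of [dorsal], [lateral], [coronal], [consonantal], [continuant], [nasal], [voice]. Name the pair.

/z/ (voiced alveolar fricative) and /ʒ/ (voiced postalveolar fricative) are both [-dorsal], [-lateral], [+coronal], [+consonantal], [+continuant], [-nasal], [+voice], so none of the listed features separates them. (They do differ in [anterior] and [distributed], which are not among the given features.) Every other pair in the inventory differs on at least one listed feature.

z, ʒ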